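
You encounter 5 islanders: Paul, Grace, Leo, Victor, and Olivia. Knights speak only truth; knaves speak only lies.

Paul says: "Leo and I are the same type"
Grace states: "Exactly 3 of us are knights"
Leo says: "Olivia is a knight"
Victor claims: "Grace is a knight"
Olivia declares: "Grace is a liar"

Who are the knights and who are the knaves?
Paul is a knave.
Grace is a knave.
Leo is a knight.
Victor is a knave.
Olivia is a knight.

Verification:
- Paul (knave) says "Leo and I are the same type" - this is FALSE (a lie) because Paul is a knave and Leo is a knight.
- Grace (knave) says "Exactly 3 of us are knights" - this is FALSE (a lie) because there are 2 knights.
- Leo (knight) says "Olivia is a knight" - this is TRUE because Olivia is a knight.
- Victor (knave) says "Grace is a knight" - this is FALSE (a lie) because Grace is a knave.
- Olivia (knight) says "Grace is a liar" - this is TRUE because Grace is a knave.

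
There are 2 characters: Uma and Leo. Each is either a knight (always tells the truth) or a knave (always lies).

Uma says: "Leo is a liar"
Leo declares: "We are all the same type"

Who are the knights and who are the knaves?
Uma is a knight.
Leo is a knave.

Verification:
- Uma (knight) says "Leo is a liar" - this is TRUE because Leo is a knave.
- Leo (knave) says "We are all the same type" - this is FALSE (a lie) because Uma is a knight and Leo is a knave.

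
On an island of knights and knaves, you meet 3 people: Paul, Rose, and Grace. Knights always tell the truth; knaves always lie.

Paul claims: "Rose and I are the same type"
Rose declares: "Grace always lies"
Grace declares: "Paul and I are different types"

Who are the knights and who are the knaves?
Paul is a knave.
Rose is a knight.
Grace is a knave.

Verification:
- Paul (knave) says "Rose and I are the same type" - this is FALSE (a lie) because Paul is a knave and Rose is a knight.
- Rose (knight) says "Grace always lies" - this is TRUE because Grace is a knave.
- Grace (knave) says "Paul and I are different types" - this is FALSE (a lie) because Grace is a knave and Paul is a knave.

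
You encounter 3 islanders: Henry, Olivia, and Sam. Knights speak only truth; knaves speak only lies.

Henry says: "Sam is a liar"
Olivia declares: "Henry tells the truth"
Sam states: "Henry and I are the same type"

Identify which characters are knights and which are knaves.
Henry is a knight.
Olivia is a knight.
Sam is a knave.

Verification:
- Henry (knight) says "Sam is a liar" - this is TRUE because Sam is a knave.
- Olivia (knight) says "Henry tells the truth" - this is TRUE because Henry is a knight.
- Sam (knave) says "Henry and I are the same type" - this is FALSE (a lie) because Sam is a knave and Henry is a knight.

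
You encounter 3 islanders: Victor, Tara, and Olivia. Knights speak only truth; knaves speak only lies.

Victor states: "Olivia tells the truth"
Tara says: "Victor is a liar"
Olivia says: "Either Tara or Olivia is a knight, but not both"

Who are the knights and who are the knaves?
Victor is a knight.
Tara is a knave.
Olivia is a knight.

Verification:
- Victor (knight) says "Olivia tells the truth" - this is TRUE because Olivia is a knight.
- Tara (knave) says "Victor is a liar" - this is FALSE (a lie) because Victor is a knight.
- Olivia (knight) says "Either Tara or Olivia is a knight, but not both" - this is TRUE because Tara is a knave and Olivia is a knight.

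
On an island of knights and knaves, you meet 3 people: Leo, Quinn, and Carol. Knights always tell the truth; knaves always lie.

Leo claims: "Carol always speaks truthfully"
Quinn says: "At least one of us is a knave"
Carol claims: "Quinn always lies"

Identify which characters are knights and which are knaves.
Leo is a knave.
Quinn is a knight.
Carol is a knave.

Verification:
- Leo (knave) says "Carol always speaks truthfully" - this is FALSE (a lie) because Carol is a knave.
- Quinn (knight) says "At least one of us is a knave" - this is TRUE because Leo and Carol are knaves.
- Carol (knave) says "Quinn always lies" - this is FALSE (a lie) because Quinn is a knight.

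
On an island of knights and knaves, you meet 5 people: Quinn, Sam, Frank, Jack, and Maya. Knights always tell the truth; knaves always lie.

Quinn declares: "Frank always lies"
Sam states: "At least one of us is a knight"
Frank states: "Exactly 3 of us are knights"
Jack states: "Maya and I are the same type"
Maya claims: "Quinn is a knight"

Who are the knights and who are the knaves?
Quinn is a knight.
Sam is a knight.
Frank is a knave.
Jack is a knight.
Maya is a knight.

Verification:
- Quinn (knight) says "Frank always lies" - this is TRUE because Frank is a knave.
- Sam (knight) says "At least one of us is a knight" - this is TRUE because Quinn, Sam, Jack, and Maya are knights.
- Frank (knave) says "Exactly 3 of us are knights" - this is FALSE (a lie) because there are 4 knights.
- Jack (knight) says "Maya and I are the same type" - this is TRUE because Jack is a knight and Maya is a knight.
- Maya (knight) says "Quinn is a knight" - this is TRUE because Quinn is a knight.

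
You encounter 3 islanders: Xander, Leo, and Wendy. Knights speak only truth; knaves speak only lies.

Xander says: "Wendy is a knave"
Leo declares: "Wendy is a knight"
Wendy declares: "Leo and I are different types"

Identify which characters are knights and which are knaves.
Xander is a knight.
Leo is a knave.
Wendy is a knave.

Verification:
- Xander (knight) says "Wendy is a knave" - this is TRUE because Wendy is a knave.
- Leo (knave) says "Wendy is a knight" - this is FALSE (a lie) because Wendy is a knave.
- Wendy (knave) says "Leo and I are different types" - this is FALSE (a lie) because Wendy is a knave and Leo is a knave.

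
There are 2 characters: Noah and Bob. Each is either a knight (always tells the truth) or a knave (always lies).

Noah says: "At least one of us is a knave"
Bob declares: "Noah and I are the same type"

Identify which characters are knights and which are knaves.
Noah is a knight.
Bob is a knave.

Verification:
- Noah (knight) says "At least one of us is a knave" - this is TRUE because Bob is a knave.
- Bob (knave) says "Noah and I are the same type" - this is FALSE (a lie) because Bob is a knave and Noah is a knight.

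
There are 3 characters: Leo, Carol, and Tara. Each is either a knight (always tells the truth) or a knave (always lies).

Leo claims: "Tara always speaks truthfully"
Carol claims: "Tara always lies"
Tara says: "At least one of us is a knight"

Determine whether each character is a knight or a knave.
Leo is a knight.
Carol is a knave.
Tara is a knight.

Verification:
- Leo (knight) says "Tara always speaks truthfully" - this is TRUE because Tara is a knight.
- Carol (knave) says "Tara always lies" - this is FALSE (a lie) because Tara is a knight.
- Tara (knight) says "At least one of us is a knight" - this is TRUE because Leo and Tara are knights.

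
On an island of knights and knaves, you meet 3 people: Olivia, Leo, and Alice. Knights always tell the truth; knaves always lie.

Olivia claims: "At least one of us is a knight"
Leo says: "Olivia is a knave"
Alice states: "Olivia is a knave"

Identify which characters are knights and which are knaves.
Olivia is a knight.
Leo is a knave.
Alice is a knave.

Verification:
- Olivia (knight) says "At least one of us is a knight" - this is TRUE because Olivia is a knight.
- Leo (knave) says "Olivia is a knave" - this is FALSE (a lie) because Olivia is a knight.
- Alice (knave) says "Olivia is a knave" - this is FALSE (a lie) because Olivia is a knight.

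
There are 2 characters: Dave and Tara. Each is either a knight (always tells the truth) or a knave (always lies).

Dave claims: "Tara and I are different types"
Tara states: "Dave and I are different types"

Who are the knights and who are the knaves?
Dave is a knave.
Tara is a knave.

Verification:
- Dave (knave) says "Tara and I are different types" - this is FALSE (a lie) because Dave is a knave and Tara is a knave.
- Tara (knave) says "Dave and I are different types" - this is FALSE (a lie) because Tara is a knave and Dave is a knave.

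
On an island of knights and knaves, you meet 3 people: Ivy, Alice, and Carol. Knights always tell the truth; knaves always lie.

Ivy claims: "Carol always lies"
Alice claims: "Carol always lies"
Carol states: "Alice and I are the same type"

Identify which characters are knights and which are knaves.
Ivy is a knight.
Alice is a knight.
Carol is a knave.

Verification:
- Ivy (knight) says "Carol always lies" - this is TRUE because Carol is a knave.
- Alice (knight) says "Carol always lies" - this is TRUE because Carol is a knave.
- Carol (knave) says "Alice and I are the same type" - this is FALSE (a lie) because Carol is a knave and Alice is a knight.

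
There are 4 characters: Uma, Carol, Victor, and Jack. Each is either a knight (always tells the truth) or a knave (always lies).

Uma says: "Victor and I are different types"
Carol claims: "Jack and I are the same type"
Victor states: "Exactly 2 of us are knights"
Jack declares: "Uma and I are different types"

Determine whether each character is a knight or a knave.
Uma is a knave.
Carol is a knave.
Victor is a knave.
Jack is a knight.

Verification:
- Uma (knave) says "Victor and I are different types" - this is FALSE (a lie) because Uma is a knave and Victor is a knave.
- Carol (knave) says "Jack and I are the same type" - this is FALSE (a lie) because Carol is a knave and Jack is a knight.
- Victor (knave) says "Exactly 2 of us are knights" - this is FALSE (a lie) because there are 1 knights.
- Jack (knight) says "Uma and I are different types" - this is TRUE because Jack is a knight and Uma is a knave.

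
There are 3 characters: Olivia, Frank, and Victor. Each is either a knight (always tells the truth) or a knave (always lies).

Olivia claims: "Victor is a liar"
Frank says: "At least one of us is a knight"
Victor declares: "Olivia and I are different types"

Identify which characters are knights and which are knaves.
Olivia is a knave.
Frank is a knight.
Victor is a knight.

Verification:
- Olivia (knave) says "Victor is a liar" - this is FALSE (a lie) because Victor is a knight.
- Frank (knight) says "At least one of us is a knight" - this is TRUE because Frank and Victor are knights.
- Victor (knight) says "Olivia and I are different types" - this is TRUE because Victor is a knight and Olivia is a knave.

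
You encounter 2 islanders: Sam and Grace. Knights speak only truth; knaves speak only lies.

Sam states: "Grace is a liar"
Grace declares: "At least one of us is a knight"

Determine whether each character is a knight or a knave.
Sam is a knave.
Grace is a knight.

Verification:
- Sam (knave) says "Grace is a liar" - this is FALSE (a lie) because Grace is a knight.
- Grace (knight) says "At least one of us is a knight" - this is TRUE because Grace is a knight.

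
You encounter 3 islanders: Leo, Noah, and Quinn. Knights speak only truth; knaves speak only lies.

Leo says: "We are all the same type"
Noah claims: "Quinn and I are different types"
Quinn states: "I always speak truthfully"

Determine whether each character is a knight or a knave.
Leo is a knave.
Noah is a knight.
Quinn is a knave.

Verification:
- Leo (knave) says "We are all the same type" - this is FALSE (a lie) because Noah is a knight and Leo and Quinn are knaves.
- Noah (knight) says "Quinn and I are different types" - this is TRUE because Noah is a knight and Quinn is a knave.
- Quinn (knave) says "I always speak truthfully" - this is FALSE (a lie) because Quinn is a knave.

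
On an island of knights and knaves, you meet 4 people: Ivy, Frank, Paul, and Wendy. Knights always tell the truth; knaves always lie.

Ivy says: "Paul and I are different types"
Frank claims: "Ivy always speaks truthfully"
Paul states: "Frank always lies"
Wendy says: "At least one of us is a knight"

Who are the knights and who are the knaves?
Ivy is a knight.
Frank is a knight.
Paul is a knave.
Wendy is a knight.

Verification:
- Ivy (knight) says "Paul and I are different types" - this is TRUE because Ivy is a knight and Paul is a knave.
- Frank (knight) says "Ivy always speaks truthfully" - this is TRUE because Ivy is a knight.
- Paul (knave) says "Frank always lies" - this is FALSE (a lie) because Frank is a knight.
- Wendy (knight) says "At least one of us is a knight" - this is TRUE because Ivy, Frank, and Wendy are knights.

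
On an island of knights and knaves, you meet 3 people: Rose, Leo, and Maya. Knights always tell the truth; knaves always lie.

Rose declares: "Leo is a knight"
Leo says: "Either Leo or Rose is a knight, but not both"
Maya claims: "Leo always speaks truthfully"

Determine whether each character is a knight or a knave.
Rose is a knave.
Leo is a knave.
Maya is a knave.

Verification:
- Rose (knave) says "Leo is a knight" - this is FALSE (a lie) because Leo is a knave.
- Leo (knave) says "Either Leo or Rose is a knight, but not both" - this is FALSE (a lie) because Leo is a knave and Rose is a knave.
- Maya (knave) says "Leo always speaks truthfully" - this is FALSE (a lie) because Leo is a knave.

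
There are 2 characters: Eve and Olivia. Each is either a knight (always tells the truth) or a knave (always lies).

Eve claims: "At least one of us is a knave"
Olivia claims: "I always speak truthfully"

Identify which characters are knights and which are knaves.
Eve is a knight.
Olivia is a knave.

Verification:
- Eve (knight) says "At least one of us is a knave" - this is TRUE because Olivia is a knave.
- Olivia (knave) says "I always speak truthfully" - this is FALSE (a lie) because Olivia is a knave.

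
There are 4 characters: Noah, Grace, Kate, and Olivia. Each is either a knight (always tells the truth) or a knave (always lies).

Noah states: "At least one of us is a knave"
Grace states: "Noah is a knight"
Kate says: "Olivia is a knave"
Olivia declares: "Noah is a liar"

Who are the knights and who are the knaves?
Noah is a knight.
Grace is a knight.
Kate is a knight.
Olivia is a knave.

Verification:
- Noah (knight) says "At least one of us is a knave" - this is TRUE because Olivia is a knave.
- Grace (knight) says "Noah is a knight" - this is TRUE because Noah is a knight.
- Kate (knight) says "Olivia is a knave" - this is TRUE because Olivia is a knave.
- Olivia (knave) says "Noah is a liar" - this is FALSE (a lie) because Noah is a knight.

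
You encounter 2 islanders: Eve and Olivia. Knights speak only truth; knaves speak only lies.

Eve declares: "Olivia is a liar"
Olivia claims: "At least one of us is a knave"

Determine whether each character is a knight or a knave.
Eve is a knave.
Olivia is a knight.

Verification:
- Eve (knave) says "Olivia is a liar" - this is FALSE (a lie) because Olivia is a knight.
- Olivia (knight) says "At least one of us is a knave" - this is TRUE because Eve is a knave.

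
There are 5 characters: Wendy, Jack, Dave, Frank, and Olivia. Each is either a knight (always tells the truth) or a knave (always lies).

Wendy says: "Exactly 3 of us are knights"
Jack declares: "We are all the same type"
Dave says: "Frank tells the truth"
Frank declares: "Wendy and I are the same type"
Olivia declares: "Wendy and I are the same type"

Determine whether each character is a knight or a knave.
Wendy is a knight.
Jack is a knave.
Dave is a knight.
Frank is a knight.
Olivia is a knave.

Verification:
- Wendy (knight) says "Exactly 3 of us are knights" - this is TRUE because there are 3 knights.
- Jack (knave) says "We are all the same type" - this is FALSE (a lie) because Wendy, Dave, and Frank are knights and Jack and Olivia are knaves.
- Dave (knight) says "Frank tells the truth" - this is TRUE because Frank is a knight.
- Frank (knight) says "Wendy and I are the same type" - this is TRUE because Frank is a knight and Wendy is a knight.
- Olivia (knave) says "Wendy and I are the same type" - this is FALSE (a lie) because Olivia is a knave and Wendy is a knight.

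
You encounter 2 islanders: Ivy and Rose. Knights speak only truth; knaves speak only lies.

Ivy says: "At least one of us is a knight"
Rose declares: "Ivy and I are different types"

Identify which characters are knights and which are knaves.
Ivy is a knave.
Rose is a knave.

Verification:
- Ivy (knave) says "At least one of us is a knight" - this is FALSE (a lie) because no one is a knight.
- Rose (knave) says "Ivy and I are different types" - this is FALSE (a lie) because Rose is a knave and Ivy is a knave.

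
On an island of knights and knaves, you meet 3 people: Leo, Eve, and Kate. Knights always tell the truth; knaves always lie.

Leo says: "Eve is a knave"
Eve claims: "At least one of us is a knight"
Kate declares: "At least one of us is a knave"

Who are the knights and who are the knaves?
Leo is a knave.
Eve is a knight.
Kate is a knight.

Verification:
- Leo (knave) says "Eve is a knave" - this is FALSE (a lie) because Eve is a knight.
- Eve (knight) says "At least one of us is a knight" - this is TRUE because Eve and Kate are knights.
- Kate (knight) says "At least one of us is a knave" - this is TRUE because Leo is a knave.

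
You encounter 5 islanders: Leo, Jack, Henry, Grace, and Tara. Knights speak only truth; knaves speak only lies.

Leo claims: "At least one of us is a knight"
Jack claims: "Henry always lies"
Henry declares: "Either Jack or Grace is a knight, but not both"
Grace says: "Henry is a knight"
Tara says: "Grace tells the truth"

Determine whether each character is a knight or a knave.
Leo is a knight.
Jack is a knave.
Henry is a knight.
Grace is a knight.
Tara is a knight.

Verification:
- Leo (knight) says "At least one of us is a knight" - this is TRUE because Leo, Henry, Grace, and Tara are knights.
- Jack (knave) says "Henry always lies" - this is FALSE (a lie) because Henry is a knight.
- Henry (knight) says "Either Jack or Grace is a knight, but not both" - this is TRUE because Jack is a knave and Grace is a knight.
- Grace (knight) says "Henry is a knight" - this is TRUE because Henry is a knight.
- Tara (knight) says "Grace tells the truth" - this is TRUE because Grace is a knight.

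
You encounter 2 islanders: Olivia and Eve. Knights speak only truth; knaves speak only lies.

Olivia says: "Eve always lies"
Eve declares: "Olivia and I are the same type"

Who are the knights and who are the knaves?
Olivia is a knight.
Eve is a knave.

Verification:
- Olivia (knight) says "Eve always lies" - this is TRUE because Eve is a knave.
- Eve (knave) says "Olivia and I are the same type" - this is FALSE (a lie) because Eve is a knave and Olivia is a knight.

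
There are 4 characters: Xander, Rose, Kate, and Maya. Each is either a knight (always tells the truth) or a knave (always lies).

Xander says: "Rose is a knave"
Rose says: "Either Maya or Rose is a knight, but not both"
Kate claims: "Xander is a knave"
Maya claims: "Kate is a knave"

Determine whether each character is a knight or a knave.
Xander is a knave.
Rose is a knight.
Kate is a knight.
Maya is a knave.

Verification:
- Xander (knave) says "Rose is a knave" - this is FALSE (a lie) because Rose is a knight.
- Rose (knight) says "Either Maya or Rose is a knight, but not both" - this is TRUE because Maya is a knave and Rose is a knight.
- Kate (knight) says "Xander is a knave" - this is TRUE because Xander is a knave.
- Maya (knave) says "Kate is a knave" - this is FALSE (a lie) because Kate is a knight.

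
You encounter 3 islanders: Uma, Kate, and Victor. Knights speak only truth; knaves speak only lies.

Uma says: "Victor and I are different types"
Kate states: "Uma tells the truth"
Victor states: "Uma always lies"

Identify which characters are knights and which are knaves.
Uma is a knight.
Kate is a knight.
Victor is a knave.

Verification:
- Uma (knight) says "Victor and I are different types" - this is TRUE because Uma is a knight and Victor is a knave.
- Kate (knight) says "Uma tells the truth" - this is TRUE because Uma is a knight.
- Victor (knave) says "Uma always lies" - this is FALSE (a lie) because Uma is a knight.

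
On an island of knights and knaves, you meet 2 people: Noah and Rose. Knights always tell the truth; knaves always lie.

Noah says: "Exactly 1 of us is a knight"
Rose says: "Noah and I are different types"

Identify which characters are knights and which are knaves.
Noah is a knave.
Rose is a knave.

Verification:
- Noah (knave) says "Exactly 1 of us is a knight" - this is FALSE (a lie) because there are 0 knights.
- Rose (knave) says "Noah and I are different types" - this is FALSE (a lie) because Rose is a knave and Noah is a knave.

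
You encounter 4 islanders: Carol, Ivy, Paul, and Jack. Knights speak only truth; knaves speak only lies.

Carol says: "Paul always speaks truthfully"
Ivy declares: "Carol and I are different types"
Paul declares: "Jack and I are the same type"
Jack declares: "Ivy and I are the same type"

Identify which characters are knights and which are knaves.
Carol is a knave.
Ivy is a knight.
Paul is a knave.
Jack is a knight.

Verification:
- Carol (knave) says "Paul always speaks truthfully" - this is FALSE (a lie) because Paul is a knave.
- Ivy (knight) says "Carol and I are different types" - this is TRUE because Ivy is a knight and Carol is a knave.
- Paul (knave) says "Jack and I are the same type" - this is FALSE (a lie) because Paul is a knave and Jack is a knight.
- Jack (knight) says "Ivy and I are the same type" - this is TRUE because Jack is a knight and Ivy is a knight.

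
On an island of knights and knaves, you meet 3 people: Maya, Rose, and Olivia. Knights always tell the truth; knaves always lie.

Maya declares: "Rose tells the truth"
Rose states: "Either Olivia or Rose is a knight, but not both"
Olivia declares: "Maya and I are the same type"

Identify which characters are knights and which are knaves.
Maya is a knight.
Rose is a knight.
Olivia is a knave.

Verification:
- Maya (knight) says "Rose tells the truth" - this is TRUE because Rose is a knight.
- Rose (knight) says "Either Olivia or Rose is a knight, but not both" - this is TRUE because Olivia is a knave and Rose is a knight.
- Olivia (knave) says "Maya and I are the same type" - this is FALSE (a lie) because Olivia is a knave and Maya is a knight.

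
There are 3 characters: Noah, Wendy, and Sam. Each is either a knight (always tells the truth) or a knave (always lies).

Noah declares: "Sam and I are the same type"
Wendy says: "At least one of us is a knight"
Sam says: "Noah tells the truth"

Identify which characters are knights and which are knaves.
Noah is a knight.
Wendy is a knight.
Sam is a knight.

Verification:
- Noah (knight) says "Sam and I are the same type" - this is TRUE because Noah is a knight and Sam is a knight.
- Wendy (knight) says "At least one of us is a knight" - this is TRUE because Noah, Wendy, and Sam are knights.
- Sam (knight) says "Noah tells the truth" - this is TRUE because Noah is a knight.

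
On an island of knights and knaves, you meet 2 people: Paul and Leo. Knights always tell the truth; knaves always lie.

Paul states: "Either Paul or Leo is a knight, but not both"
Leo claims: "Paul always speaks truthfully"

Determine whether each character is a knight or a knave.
Paul is a knave.
Leo is a knave.

Verification:
- Paul (knave) says "Either Paul or Leo is a knight, but not both" - this is FALSE (a lie) because Paul is a knave and Leo is a knave.
- Leo (knave) says "Paul always speaks truthfully" - this is FALSE (a lie) because Paul is a knave.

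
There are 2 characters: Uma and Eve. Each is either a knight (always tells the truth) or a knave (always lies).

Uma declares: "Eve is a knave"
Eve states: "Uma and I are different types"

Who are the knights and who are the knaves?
Uma is a knave.
Eve is a knight.

Verification:
- Uma (knave) says "Eve is a knave" - this is FALSE (a lie) because Eve is a knight.
- Eve (knight) says "Uma and I are different types" - this is TRUE because Eve is a knight and Uma is a knave.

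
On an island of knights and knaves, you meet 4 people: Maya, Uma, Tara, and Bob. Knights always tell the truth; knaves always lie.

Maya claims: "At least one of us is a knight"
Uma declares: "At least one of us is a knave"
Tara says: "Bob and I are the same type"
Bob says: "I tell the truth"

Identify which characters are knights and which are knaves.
Maya is a knight.
Uma is a knight.
Tara is a knave.
Bob is a knight.

Verification:
- Maya (knight) says "At least one of us is a knight" - this is TRUE because Maya, Uma, and Bob are knights.
- Uma (knight) says "At least one of us is a knave" - this is TRUE because Tara is a knave.
- Tara (knave) says "Bob and I are the same type" - this is FALSE (a lie) because Tara is a knave and Bob is a knight.
- Bob (knight) says "I tell the truth" - this is TRUE because Bob is a knight.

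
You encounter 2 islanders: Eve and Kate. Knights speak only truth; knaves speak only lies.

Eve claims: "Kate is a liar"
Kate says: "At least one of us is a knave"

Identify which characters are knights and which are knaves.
Eve is a knave.
Kate is a knight.

Verification:
- Eve (knave) says "Kate is a liar" - this is FALSE (a lie) because Kate is a knight.
- Kate (knight) says "At least one of us is a knave" - this is TRUE because Eve is a knave.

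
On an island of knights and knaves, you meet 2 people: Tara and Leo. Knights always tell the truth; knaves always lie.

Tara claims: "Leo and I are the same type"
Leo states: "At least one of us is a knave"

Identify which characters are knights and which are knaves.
Tara is a knave.
Leo is a knight.

Verification:
- Tara (knave) says "Leo and I are the same type" - this is FALSE (a lie) because Tara is a knave and Leo is a knight.
- Leo (knight) says "At least one of us is a knave" - this is TRUE because Tara is a knave.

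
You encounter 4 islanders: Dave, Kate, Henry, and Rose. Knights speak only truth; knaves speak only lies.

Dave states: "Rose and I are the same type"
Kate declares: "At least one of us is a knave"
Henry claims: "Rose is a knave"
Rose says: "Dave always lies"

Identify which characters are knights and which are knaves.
Dave is a knave.
Kate is a knight.
Henry is a knave.
Rose is a knight.

Verification:
- Dave (knave) says "Rose and I are the same type" - this is FALSE (a lie) because Dave is a knave and Rose is a knight.
- Kate (knight) says "At least one of us is a knave" - this is TRUE because Dave and Henry are knaves.
- Henry (knave) says "Rose is a knave" - this is FALSE (a lie) because Rose is a knight.
- Rose (knight) says "Dave always lies" - this is TRUE because Dave is a knave.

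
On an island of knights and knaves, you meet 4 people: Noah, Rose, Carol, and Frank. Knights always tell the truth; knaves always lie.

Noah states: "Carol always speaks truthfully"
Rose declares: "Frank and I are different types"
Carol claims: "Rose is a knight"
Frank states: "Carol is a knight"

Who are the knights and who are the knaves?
Noah is a knave.
Rose is a knave.
Carol is a knave.
Frank is a knave.

Verification:
- Noah (knave) says "Carol always speaks truthfully" - this is FALSE (a lie) because Carol is a knave.
- Rose (knave) says "Frank and I are different types" - this is FALSE (a lie) because Rose is a knave and Frank is a knave.
- Carol (knave) says "Rose is a knight" - this is FALSE (a lie) because Rose is a knave.
- Frank (knave) says "Carol is a knight" - this is FALSE (a lie) because Carol is a knave.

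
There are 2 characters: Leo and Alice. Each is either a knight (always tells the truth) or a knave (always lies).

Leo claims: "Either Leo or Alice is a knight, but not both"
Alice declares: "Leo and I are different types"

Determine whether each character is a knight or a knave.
Leo is a knave.
Alice is a knave.

Verification:
- Leo (knave) says "Either Leo or Alice is a knight, but not both" - this is FALSE (a lie) because Leo is a knave and Alice is a knave.
- Alice (knave) says "Leo and I are different types" - this is FALSE (a lie) because Alice is a knave and Leo is a knave.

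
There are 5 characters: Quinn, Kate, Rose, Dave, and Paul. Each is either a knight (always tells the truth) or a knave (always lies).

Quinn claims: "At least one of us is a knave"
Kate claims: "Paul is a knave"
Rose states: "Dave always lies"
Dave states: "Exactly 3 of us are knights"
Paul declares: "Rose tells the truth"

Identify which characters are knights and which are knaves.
Quinn is a knight.
Kate is a knight.
Rose is a knave.
Dave is a knight.
Paul is a knave.

Verification:
- Quinn (knight) says "At least one of us is a knave" - this is TRUE because Rose and Paul are knaves.
- Kate (knight) says "Paul is a knave" - this is TRUE because Paul is a knave.
- Rose (knave) says "Dave always lies" - this is FALSE (a lie) because Dave is a knight.
- Dave (knight) says "Exactly 3 of us are knights" - this is TRUE because there are 3 knights.
- Paul (knave) says "Rose tells the truth" - this is FALSE (a lie) because Rose is a knave.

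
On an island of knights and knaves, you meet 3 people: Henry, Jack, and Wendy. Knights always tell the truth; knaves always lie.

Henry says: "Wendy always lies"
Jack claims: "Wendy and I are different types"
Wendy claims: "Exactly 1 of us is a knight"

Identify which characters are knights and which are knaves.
Henry is a knight.
Jack is a knight.
Wendy is a knave.

Verification:
- Henry (knight) says "Wendy always lies" - this is TRUE because Wendy is a knave.
- Jack (knight) says "Wendy and I are different types" - this is TRUE because Jack is a knight and Wendy is a knave.
- Wendy (knave) says "Exactly 1 of us is a knight" - this is FALSE (a lie) because there are 2 knights.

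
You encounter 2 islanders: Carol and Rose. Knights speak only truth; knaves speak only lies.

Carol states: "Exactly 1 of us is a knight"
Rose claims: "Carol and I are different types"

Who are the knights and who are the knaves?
Carol is a knave.
Rose is a knave.

Verification:
- Carol (knave) says "Exactly 1 of us is a knight" - this is FALSE (a lie) because there are 0 knights.
- Rose (knave) says "Carol and I are different types" - this is FALSE (a lie) because Rose is a knave and Carol is a knave.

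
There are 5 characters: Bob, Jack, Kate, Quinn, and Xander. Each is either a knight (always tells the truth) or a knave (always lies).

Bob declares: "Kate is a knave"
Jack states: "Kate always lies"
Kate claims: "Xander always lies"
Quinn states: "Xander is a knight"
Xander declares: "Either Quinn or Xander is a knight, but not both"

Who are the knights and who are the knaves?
Bob is a knave.
Jack is a knave.
Kate is a knight.
Quinn is a knave.
Xander is a knave.

Verification:
- Bob (knave) says "Kate is a knave" - this is FALSE (a lie) because Kate is a knight.
- Jack (knave) says "Kate always lies" - this is FALSE (a lie) because Kate is a knight.
- Kate (knight) says "Xander always lies" - this is TRUE because Xander is a knave.
- Quinn (knave) says "Xander is a knight" - this is FALSE (a lie) because Xander is a knave.
- Xander (knave) says "Either Quinn or Xander is a knight, but not both" - this is FALSE (a lie) because Quinn is a knave and Xander is a knave.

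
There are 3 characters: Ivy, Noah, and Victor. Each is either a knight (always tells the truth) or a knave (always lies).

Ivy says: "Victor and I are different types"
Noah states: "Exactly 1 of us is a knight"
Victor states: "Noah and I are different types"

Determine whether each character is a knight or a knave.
Ivy is a knave.
Noah is a knave.
Victor is a knave.

Verification:
- Ivy (knave) says "Victor and I are different types" - this is FALSE (a lie) because Ivy is a knave and Victor is a knave.
- Noah (knave) says "Exactly 1 of us is a knight" - this is FALSE (a lie) because there are 0 knights.
- Victor (knave) says "Noah and I are different types" - this is FALSE (a lie) because Victor is a knave and Noah is a knave.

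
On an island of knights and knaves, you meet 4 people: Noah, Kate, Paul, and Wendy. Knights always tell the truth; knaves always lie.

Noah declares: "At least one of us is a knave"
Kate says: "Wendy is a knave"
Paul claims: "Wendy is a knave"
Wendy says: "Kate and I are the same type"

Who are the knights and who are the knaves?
Noah is a knight.
Kate is a knight.
Paul is a knight.
Wendy is a knave.

Verification:
- Noah (knight) says "At least one of us is a knave" - this is TRUE because Wendy is a knave.
- Kate (knight) says "Wendy is a knave" - this is TRUE because Wendy is a knave.
- Paul (knight) says "Wendy is a knave" - this is TRUE because Wendy is a knave.
- Wendy (knave) says "Kate and I are the same type" - this is FALSE (a lie) because Wendy is a knave and Kate is a knight.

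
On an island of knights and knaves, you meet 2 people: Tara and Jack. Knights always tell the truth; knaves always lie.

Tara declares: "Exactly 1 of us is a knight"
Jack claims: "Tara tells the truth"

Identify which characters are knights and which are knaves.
Tara is a knave.
Jack is a knave.

Verification:
- Tara (knave) says "Exactly 1 of us is a knight" - this is FALSE (a lie) because there are 0 knights.
- Jack (knave) says "Tara tells the truth" - this is FALSE (a lie) because Tara is a knave.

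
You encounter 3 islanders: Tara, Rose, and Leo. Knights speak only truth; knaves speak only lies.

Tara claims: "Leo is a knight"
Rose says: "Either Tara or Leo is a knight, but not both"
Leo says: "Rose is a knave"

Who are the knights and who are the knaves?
Tara is a knight.
Rose is a knave.
Leo is a knight.

Verification:
- Tara (knight) says "Leo is a knight" - this is TRUE because Leo is a knight.
- Rose (knave) says "Either Tara or Leo is a knight, but not both" - this is FALSE (a lie) because Tara is a knight and Leo is a knight.
- Leo (knight) says "Rose is a knave" - this is TRUE because Rose is a knave.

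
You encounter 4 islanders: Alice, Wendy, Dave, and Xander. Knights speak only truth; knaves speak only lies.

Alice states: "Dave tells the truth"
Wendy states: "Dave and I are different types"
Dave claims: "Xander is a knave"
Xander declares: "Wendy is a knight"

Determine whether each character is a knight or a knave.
Alice is a knave.
Wendy is a knight.
Dave is a knave.
Xander is a knight.

Verification:
- Alice (knave) says "Dave tells the truth" - this is FALSE (a lie) because Dave is a knave.
- Wendy (knight) says "Dave and I are different types" - this is TRUE because Wendy is a knight and Dave is a knave.
- Dave (knave) says "Xander is a knave" - this is FALSE (a lie) because Xander is a knight.
- Xander (knight) says "Wendy is a knight" - this is TRUE because Wendy is a knight.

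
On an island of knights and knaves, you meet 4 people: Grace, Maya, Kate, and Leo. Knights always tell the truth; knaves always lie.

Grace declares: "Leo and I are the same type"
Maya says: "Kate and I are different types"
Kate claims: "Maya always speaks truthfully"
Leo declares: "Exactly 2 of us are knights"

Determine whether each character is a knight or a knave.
Grace is a knight.
Maya is a knave.
Kate is a knave.
Leo is a knight.

Verification:
- Grace (knight) says "Leo and I are the same type" - this is TRUE because Grace is a knight and Leo is a knight.
- Maya (knave) says "Kate and I are different types" - this is FALSE (a lie) because Maya is a knave and Kate is a knave.
- Kate (knave) says "Maya always speaks truthfully" - this is FALSE (a lie) because Maya is a knave.
- Leo (knight) says "Exactly 2 of us are knights" - this is TRUE because there are 2 knights.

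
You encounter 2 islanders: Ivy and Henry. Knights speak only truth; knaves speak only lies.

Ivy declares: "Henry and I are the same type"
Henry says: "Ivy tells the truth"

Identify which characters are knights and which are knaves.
Ivy is a knight.
Henry is a knight.

Verification:
- Ivy (knight) says "Henry and I are the same type" - this is TRUE because Ivy is a knight and Henry is a knight.
- Henry (knight) says "Ivy tells the truth" - this is TRUE because Ivy is a knight.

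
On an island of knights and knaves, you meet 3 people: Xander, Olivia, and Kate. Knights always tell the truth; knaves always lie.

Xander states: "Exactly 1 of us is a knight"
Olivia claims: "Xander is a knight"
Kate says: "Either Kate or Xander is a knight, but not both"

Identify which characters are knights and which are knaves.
Xander is a knave.
Olivia is a knave.
Kate is a knave.

Verification:
- Xander (knave) says "Exactly 1 of us is a knight" - this is FALSE (a lie) because there are 0 knights.
- Olivia (knave) says "Xander is a knight" - this is FALSE (a lie) because Xander is a knave.
- Kate (knave) says "Either Kate or Xander is a knight, but not both" - this is FALSE (a lie) because Kate is a knave and Xander is a knave.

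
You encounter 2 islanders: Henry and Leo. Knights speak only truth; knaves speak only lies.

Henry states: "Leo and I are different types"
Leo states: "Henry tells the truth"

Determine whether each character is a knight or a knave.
Henry is a knave.
Leo is a knave.

Verification:
- Henry (knave) says "Leo and I are different types" - this is FALSE (a lie) because Henry is a knave and Leo is a knave.
- Leo (knave) says "Henry tells the truth" - this is FALSE (a lie) because Henry is a knave.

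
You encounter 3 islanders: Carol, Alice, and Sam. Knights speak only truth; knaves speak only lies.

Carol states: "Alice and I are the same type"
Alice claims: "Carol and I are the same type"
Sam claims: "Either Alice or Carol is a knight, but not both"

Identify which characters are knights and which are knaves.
Carol is a knight.
Alice is a knight.
Sam is a knave.

Verification:
- Carol (knight) says "Alice and I are the same type" - this is TRUE because Carol is a knight and Alice is a knight.
- Alice (knight) says "Carol and I are the same type" - this is TRUE because Alice is a knight and Carol is a knight.
- Sam (knave) says "Either Alice or Carol is a knight, but not both" - this is FALSE (a lie) because Alice is a knight and Carol is a knight.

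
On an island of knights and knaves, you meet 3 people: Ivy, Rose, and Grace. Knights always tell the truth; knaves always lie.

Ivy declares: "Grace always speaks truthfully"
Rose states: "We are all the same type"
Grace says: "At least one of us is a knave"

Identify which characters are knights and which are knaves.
Ivy is a knight.
Rose is a knave.
Grace is a knight.

Verification:
- Ivy (knight) says "Grace always speaks truthfully" - this is TRUE because Grace is a knight.
- Rose (knave) says "We are all the same type" - this is FALSE (a lie) because Ivy and Grace are knights and Rose is a knave.
- Grace (knight) says "At least one of us is a knave" - this is TRUE because Rose is a knave.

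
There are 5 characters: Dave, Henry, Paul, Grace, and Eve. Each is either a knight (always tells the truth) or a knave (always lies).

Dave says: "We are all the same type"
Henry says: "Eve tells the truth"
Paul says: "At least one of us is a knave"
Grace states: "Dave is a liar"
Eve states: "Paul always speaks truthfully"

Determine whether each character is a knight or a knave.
Dave is a knave.
Henry is a knight.
Paul is a knight.
Grace is a knight.
Eve is a knight.

Verification:
- Dave (knave) says "We are all the same type" - this is FALSE (a lie) because Henry, Paul, Grace, and Eve are knights and Dave is a knave.
- Henry (knight) says "Eve tells the truth" - this is TRUE because Eve is a knight.
- Paul (knight) says "At least one of us is a knave" - this is TRUE because Dave is a knave.
- Grace (knight) says "Dave is a liar" - this is TRUE because Dave is a knave.
- Eve (knight) says "Paul always speaks truthfully" - this is TRUE because Paul is a knight.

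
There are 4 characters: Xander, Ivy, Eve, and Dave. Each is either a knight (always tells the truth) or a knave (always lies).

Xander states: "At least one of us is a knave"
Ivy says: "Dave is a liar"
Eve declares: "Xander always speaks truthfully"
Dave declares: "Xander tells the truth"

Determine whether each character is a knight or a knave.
Xander is a knight.
Ivy is a knave.
Eve is a knight.
Dave is a knight.

Verification:
- Xander (knight) says "At least one of us is a knave" - this is TRUE because Ivy is a knave.
- Ivy (knave) says "Dave is a liar" - this is FALSE (a lie) because Dave is a knight.
- Eve (knight) says "Xander always speaks truthfully" - this is TRUE because Xander is a knight.
- Dave (knight) says "Xander tells the truth" - this is TRUE because Xander is a knight.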